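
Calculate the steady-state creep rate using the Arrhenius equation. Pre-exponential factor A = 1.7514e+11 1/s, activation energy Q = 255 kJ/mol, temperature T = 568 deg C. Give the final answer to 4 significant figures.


rate = A * exp(-Q / (R*T))
T = 568 + 273.15 = 841.15 K
rate = 1.7514e+11 * exp(-255e3 / (8.314 * 841.15))
rate = 2.556e-05 1/s


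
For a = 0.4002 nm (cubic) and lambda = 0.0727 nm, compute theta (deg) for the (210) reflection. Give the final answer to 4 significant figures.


d = a / sqrt(h^2+k^2+l^2)
d = 0.4002 / sqrt(5) = 0.178975 nm
lambda = 2*d*sin(theta)  =>  sin(theta) = lambda / (2*d)
sin(theta) = 0.0727 / (2 * 0.178975) = 0.203101
theta = 11.72 deg


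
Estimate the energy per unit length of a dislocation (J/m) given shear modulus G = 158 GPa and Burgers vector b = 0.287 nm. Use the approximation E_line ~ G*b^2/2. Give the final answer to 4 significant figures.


E = G*b^2/2
b = 0.287 nm = 2.87e-10 m
G = 158 GPa = 1.58e+11 Pa
E = 0.5 * 1.58e+11 * (2.87e-10)^2
E = 6.507e-09 J/m


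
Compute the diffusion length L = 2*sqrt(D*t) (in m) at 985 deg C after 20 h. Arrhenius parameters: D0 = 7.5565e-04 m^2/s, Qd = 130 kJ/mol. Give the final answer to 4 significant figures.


Step 1: D = D0 * exp(-Qd/(R*T))
T = 1258.15 K
D = 7.5565e-04 * exp(-130e3 / (8.314 * 1258.15)) = 3.02631e-09 m^2/s
Step 2: L = 2*sqrt(D*t)
t = 20 h = 72000 s
L = 2*sqrt(3.02631e-09 * 72000) = 0.02952 m


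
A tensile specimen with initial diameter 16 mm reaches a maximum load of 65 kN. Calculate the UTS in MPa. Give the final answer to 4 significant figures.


A0 = pi*(d/2)^2 = pi*(16/2)^2 = 201.062 mm^2
UTS = F_max / A0 = 65*1000 / 201.062
UTS = 323.3 MPa


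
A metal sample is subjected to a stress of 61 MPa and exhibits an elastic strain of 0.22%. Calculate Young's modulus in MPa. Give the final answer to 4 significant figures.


E = sigma / epsilon
epsilon = 0.22% = 2.2e-03
E = 61 / 2.2e-03
E = 27730 MPa


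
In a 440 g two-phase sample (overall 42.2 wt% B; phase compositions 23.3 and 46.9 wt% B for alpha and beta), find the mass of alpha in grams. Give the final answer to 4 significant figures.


f_alpha = (C_beta - C0) / (C_beta - C_alpha)
f_alpha = (46.9 - 42.2) / (46.9 - 23.3) = 0.199153
m_alpha = f_alpha * m_total = 0.199153 * 440 = 87.63 g


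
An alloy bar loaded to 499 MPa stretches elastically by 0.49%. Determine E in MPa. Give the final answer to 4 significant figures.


E = sigma / epsilon
epsilon = 0.49% = 4.9e-03
E = 499 / 4.9e-03
E = 101800 MPa


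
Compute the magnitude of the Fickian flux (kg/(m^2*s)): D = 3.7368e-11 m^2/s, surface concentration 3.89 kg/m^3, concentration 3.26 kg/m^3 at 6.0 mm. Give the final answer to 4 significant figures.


J = -D * (dC/dx) = D * (C1 - C2) / dx
J = 3.7368e-11 * (3.89 - 3.26) / 6e-03
J = 3.924e-09 kg/(m^2*s)


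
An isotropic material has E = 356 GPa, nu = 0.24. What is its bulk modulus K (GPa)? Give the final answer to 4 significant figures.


K = E / (3*(1-2*nu))
K = 356 / (3*(1-2*0.24))
K = 228.2 GPa


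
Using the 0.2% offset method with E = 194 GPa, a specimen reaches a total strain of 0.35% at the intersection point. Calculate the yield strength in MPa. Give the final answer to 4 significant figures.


Offset strain = 0.002
Elastic strain at yield = total_strain - offset = 3.5e-03 - 0.002 = 1.5e-03
sigma_y = E * elastic_strain = 194000 * 1.5e-03
sigma_y = 291 MPa


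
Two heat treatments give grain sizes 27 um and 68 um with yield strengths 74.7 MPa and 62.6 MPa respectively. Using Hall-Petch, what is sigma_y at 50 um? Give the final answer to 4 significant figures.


sigma_y = sigma0 + k / sqrt(d)
1/sqrt(d1) = 1/sqrt(2.7e-05) = 192.45;  1/sqrt(d2) = 121.268
k = (sigma1 - sigma2) / (1/sqrt(d1) - 1/sqrt(d2)) = (74.7 - 62.6) / (192.45 - 121.268) = 0.169986 MPa*m^0.5
sigma0 = sigma1 - k/sqrt(d1) = 74.7 - 0.169986*192.45 = 41.9862 MPa
sigma_y(d3) = 41.9862 + 0.169986 / sqrt(5e-05) = 66.03 MPa


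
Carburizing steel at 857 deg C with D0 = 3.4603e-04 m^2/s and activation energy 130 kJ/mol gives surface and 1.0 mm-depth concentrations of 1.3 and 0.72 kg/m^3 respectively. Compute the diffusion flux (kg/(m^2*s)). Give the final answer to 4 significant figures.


Step 1: D = D0 * exp(-Qd/(R*T))
T = 857 + 273.15 = 1130.15 K
D = 3.4603e-04 * exp(-130e3 / (8.314 * 1130.15)) = 3.39156e-10 m^2/s
Step 2: J = D * (C1 - C2) / dx
J = 3.39156e-10 * (1.3 - 0.72) / 1e-03
J = 1.967e-07 kg/(m^2*s)


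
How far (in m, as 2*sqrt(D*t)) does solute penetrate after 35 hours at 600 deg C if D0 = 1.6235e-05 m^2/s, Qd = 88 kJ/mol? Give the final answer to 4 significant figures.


Step 1: D = D0 * exp(-Qd/(R*T))
T = 873.15 K
D = 1.6235e-05 * exp(-88e3 / (8.314 * 873.15)) = 8.82712e-11 m^2/s
Step 2: L = 2*sqrt(D*t)
t = 35 h = 126000 s
L = 2*sqrt(8.82712e-11 * 126000) = 6.67e-03 m


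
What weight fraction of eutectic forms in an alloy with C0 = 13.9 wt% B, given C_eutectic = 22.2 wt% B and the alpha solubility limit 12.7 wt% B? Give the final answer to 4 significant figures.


f_primary = (C_e - C0) / (C_e - C_alpha_max)
f_primary = (22.2 - 13.9) / (22.2 - 12.7)
f_primary = 0.873684
f_eutectic = 1 - 0.873684 = 0.1263


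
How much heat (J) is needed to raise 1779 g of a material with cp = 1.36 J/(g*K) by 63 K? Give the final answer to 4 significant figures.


Q = m * cp * dT
Q = 1779 * 1.36 * 63
Q = 152400 J


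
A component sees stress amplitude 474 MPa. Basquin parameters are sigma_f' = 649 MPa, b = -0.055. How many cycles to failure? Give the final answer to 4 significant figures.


sigma_a = sigma_f' * (2*Nf)^b
2*Nf = (sigma_a / sigma_f')^(1/b)
2*Nf = (474 / 649)^(1/-0.055)
2*Nf = 302.835
Nf = 151.4 cycles


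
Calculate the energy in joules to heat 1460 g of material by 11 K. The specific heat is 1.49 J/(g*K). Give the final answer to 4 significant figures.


Q = m * cp * dT
Q = 1460 * 1.49 * 11
Q = 23930 J


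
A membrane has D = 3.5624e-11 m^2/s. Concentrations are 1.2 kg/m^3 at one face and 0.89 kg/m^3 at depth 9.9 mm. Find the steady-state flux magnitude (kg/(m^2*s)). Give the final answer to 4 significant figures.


J = -D * (dC/dx) = D * (C1 - C2) / dx
J = 3.5624e-11 * (1.2 - 0.89) / 9.9e-03
J = 1.115e-09 kg/(m^2*s)


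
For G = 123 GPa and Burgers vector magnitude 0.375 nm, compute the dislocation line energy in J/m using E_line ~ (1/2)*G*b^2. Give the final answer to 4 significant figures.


E = G*b^2/2
b = 0.375 nm = 3.75e-10 m
G = 123 GPa = 1.23e+11 Pa
E = 0.5 * 1.23e+11 * (3.75e-10)^2
E = 8.648e-09 J/m


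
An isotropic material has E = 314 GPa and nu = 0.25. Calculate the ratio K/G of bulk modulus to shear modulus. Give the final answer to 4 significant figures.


G = E / (2*(1+nu))
G = 314 / (2*(1+0.25)) = 125.6 GPa
K = E / (3*(1-2*nu))
K = 314 / (3*(1-2*0.25)) = 209.333 GPa
K/G = 209.333 / 125.6 = 1.667


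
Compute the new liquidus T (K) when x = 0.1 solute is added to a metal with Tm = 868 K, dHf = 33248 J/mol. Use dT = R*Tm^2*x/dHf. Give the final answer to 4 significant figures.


dT = R*Tm^2*x / dHf
dT = 8.314 * 868^2 * 0.1 / 33248
dT = 18.8401 K
T_new = 868 - 18.8401 = 849.2 K


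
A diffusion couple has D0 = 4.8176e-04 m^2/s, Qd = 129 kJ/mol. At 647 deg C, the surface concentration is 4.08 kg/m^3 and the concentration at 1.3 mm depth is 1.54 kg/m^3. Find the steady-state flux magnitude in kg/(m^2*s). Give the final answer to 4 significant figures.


Step 1: D = D0 * exp(-Qd/(R*T))
T = 647 + 273.15 = 920.15 K
D = 4.8176e-04 * exp(-129e3 / (8.314 * 920.15)) = 2.28852e-11 m^2/s
Step 2: J = D * (C1 - C2) / dx
J = 2.28852e-11 * (4.08 - 1.54) / 1.3e-03
J = 4.471e-08 kg/(m^2*s)


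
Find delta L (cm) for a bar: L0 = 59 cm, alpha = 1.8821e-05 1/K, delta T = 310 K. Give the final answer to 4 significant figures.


dL = L0 * alpha * dT
dL = 59 * 1.8821e-05 * 310
dL = 0.3442 cm


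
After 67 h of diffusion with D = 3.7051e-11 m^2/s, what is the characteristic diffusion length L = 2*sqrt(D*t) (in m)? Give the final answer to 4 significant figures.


t = 67 hr = 241200 s
Diffusion length = 2*sqrt(D*t)
= 2*sqrt(3.7051e-11 * 241200)
= 5.979e-03 m


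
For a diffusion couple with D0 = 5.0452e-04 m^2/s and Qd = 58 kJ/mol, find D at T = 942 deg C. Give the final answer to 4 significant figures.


D = D0 * exp(-Qd / (R*T))
T = 1215.15 K
D = 5.0452e-04 * exp(-58e3 / (8.314 * 1215.15))
D = 1.62e-06 m^2/s


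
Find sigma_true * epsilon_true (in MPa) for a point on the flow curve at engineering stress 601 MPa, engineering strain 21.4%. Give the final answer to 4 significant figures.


sigma_true = sigma_eng * (1 + epsilon_eng)
sigma_true = 601 * (1 + 0.214) = 729.614 MPa
epsilon_true = ln(1 + epsilon_eng)
epsilon_true = ln(1 + 0.214) = 0.193921
sigma_true * epsilon_true = 729.614 * 0.193921 = 141.5 MPa


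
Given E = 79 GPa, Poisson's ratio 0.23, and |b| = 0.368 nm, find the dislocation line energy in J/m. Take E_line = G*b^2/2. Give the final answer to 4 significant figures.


Step 1: G = E / (2*(1+nu))
G = 79 / (2*(1+0.23)) = 32.1138 GPa = 3.21138e+10 Pa
Step 2: E_line = G*b^2/2
b = 0.368 nm = 3.68e-10 m
E_line = 0.5 * 3.21138e+10 * (3.68e-10)^2 = 2.174e-09 J/m


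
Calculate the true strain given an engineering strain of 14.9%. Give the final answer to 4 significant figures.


epsilon_true = ln(1 + epsilon_eng)
epsilon_true = ln(1 + 0.149)
epsilon_true = 0.1389


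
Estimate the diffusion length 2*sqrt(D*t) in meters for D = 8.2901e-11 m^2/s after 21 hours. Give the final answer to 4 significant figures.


t = 21 hr = 75600 s
Diffusion length = 2*sqrt(D*t)
= 2*sqrt(8.2901e-11 * 75600)
= 5.007e-03 m


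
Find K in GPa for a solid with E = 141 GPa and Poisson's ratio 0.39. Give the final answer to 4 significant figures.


K = E / (3*(1-2*nu))
K = 141 / (3*(1-2*0.39))
K = 213.6 GPa


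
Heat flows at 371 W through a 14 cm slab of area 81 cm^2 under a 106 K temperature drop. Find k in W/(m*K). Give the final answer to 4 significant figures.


k = Q*L / (A*dT)
L = 0.14 m, A = 8.1e-03 m^2
k = 371 * 0.14 / (8.1e-03 * 106)
k = 60.49 W/(m*K)


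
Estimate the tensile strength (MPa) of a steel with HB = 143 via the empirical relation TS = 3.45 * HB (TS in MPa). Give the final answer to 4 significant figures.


TS (MPa) = 3.45 * HB
TS = 3.45 * 143
TS = 493.4 MPa


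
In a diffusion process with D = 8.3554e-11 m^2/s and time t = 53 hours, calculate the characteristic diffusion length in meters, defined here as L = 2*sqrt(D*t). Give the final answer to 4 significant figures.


t = 53 hr = 190800 s
Diffusion length = 2*sqrt(D*t)
= 2*sqrt(8.3554e-11 * 190800)
= 7.986e-03 m


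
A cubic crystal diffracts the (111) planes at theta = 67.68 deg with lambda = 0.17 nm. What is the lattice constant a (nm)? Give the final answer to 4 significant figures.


d = lambda / (2*sin(theta))
d = 0.17 / (2*sin(67.68 deg))
d = 0.0918842 nm
a = d * sqrt(h^2+k^2+l^2) = 0.0918842 * sqrt(3)
a = 0.1591 nm


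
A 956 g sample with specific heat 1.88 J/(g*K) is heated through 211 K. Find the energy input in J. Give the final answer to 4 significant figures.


Q = m * cp * dT
Q = 956 * 1.88 * 211
Q = 379200 J


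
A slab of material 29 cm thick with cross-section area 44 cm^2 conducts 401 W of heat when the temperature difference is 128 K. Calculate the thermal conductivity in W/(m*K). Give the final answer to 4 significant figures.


k = Q*L / (A*dT)
L = 0.29 m, A = 4.4e-03 m^2
k = 401 * 0.29 / (4.4e-03 * 128)
k = 206.5 W/(m*K)


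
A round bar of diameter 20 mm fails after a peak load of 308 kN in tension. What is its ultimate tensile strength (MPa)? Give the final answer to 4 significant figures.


A0 = pi*(d/2)^2 = pi*(20/2)^2 = 314.159 mm^2
UTS = F_max / A0 = 308*1000 / 314.159
UTS = 980.4 MPa


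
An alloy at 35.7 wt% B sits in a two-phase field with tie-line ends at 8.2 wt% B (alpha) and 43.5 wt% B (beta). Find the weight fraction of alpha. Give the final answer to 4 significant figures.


f_alpha = (C_beta - C0) / (C_beta - C_alpha)
f_alpha = (43.5 - 35.7) / (43.5 - 8.2)
f_alpha = 0.221


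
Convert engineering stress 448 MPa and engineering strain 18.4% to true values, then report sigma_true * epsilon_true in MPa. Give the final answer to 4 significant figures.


sigma_true = sigma_eng * (1 + epsilon_eng)
sigma_true = 448 * (1 + 0.184) = 530.432 MPa
epsilon_true = ln(1 + epsilon_eng)
epsilon_true = ln(1 + 0.184) = 0.168899
sigma_true * epsilon_true = 530.432 * 0.168899 = 89.59 MPa


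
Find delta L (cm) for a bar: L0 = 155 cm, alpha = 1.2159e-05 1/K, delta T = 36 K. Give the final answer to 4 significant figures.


dL = L0 * alpha * dT
dL = 155 * 1.2159e-05 * 36
dL = 0.06785 cm


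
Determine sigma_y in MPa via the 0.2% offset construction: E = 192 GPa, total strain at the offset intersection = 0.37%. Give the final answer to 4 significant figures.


Offset strain = 0.002
Elastic strain at yield = total_strain - offset = 3.7e-03 - 0.002 = 1.7e-03
sigma_y = E * elastic_strain = 192000 * 1.7e-03
sigma_y = 326.4 MPa


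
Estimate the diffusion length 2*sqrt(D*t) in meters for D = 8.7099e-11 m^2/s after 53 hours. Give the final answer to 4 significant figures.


t = 53 hr = 190800 s
Diffusion length = 2*sqrt(D*t)
= 2*sqrt(8.7099e-11 * 190800)
= 8.153e-03 m


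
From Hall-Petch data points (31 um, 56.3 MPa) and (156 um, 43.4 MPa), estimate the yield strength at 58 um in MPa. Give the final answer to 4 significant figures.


sigma_y = sigma0 + k / sqrt(d)
1/sqrt(d1) = 1/sqrt(3.1e-05) = 179.605;  1/sqrt(d2) = 80.0641
k = (sigma1 - sigma2) / (1/sqrt(d1) - 1/sqrt(d2)) = (56.3 - 43.4) / (179.605 - 80.0641) = 0.129595 MPa*m^0.5
sigma0 = sigma1 - k/sqrt(d1) = 56.3 - 0.129595*179.605 = 33.0241 MPa
sigma_y(d3) = 33.0241 + 0.129595 / sqrt(5.8e-05) = 50.04 MPa


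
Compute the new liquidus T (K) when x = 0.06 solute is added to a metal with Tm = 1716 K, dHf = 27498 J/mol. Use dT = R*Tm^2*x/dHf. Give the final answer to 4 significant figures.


dT = R*Tm^2*x / dHf
dT = 8.314 * 1716^2 * 0.06 / 27498
dT = 53.4189 K
T_new = 1716 - 53.4189 = 1663 K


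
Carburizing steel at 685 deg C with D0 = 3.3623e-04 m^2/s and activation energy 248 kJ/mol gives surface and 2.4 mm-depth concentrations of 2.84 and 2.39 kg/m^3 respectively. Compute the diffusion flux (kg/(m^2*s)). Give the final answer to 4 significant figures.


Step 1: D = D0 * exp(-Qd/(R*T))
T = 685 + 273.15 = 958.15 K
D = 3.3623e-04 * exp(-248e3 / (8.314 * 958.15)) = 1.01425e-17 m^2/s
Step 2: J = D * (C1 - C2) / dx
J = 1.01425e-17 * (2.84 - 2.39) / 2.4e-03
J = 1.902e-15 kg/(m^2*s)


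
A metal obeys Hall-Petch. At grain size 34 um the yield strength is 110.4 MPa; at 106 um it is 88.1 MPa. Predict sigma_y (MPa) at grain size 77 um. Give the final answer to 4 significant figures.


sigma_y = sigma0 + k / sqrt(d)
1/sqrt(d1) = 1/sqrt(3.4e-05) = 171.499;  1/sqrt(d2) = 97.1286
k = (sigma1 - sigma2) / (1/sqrt(d1) - 1/sqrt(d2)) = (110.4 - 88.1) / (171.499 - 97.1286) = 0.299852 MPa*m^0.5
sigma0 = sigma1 - k/sqrt(d1) = 110.4 - 0.299852*171.499 = 58.9758 MPa
sigma_y(d3) = 58.9758 + 0.299852 / sqrt(7.7e-05) = 93.15 MPa


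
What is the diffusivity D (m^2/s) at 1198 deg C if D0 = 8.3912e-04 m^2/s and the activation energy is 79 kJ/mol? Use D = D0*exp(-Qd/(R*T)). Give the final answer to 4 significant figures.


D = D0 * exp(-Qd / (R*T))
T = 1471.15 K
D = 8.3912e-04 * exp(-79e3 / (8.314 * 1471.15))
D = 1.314e-06 m^2/s


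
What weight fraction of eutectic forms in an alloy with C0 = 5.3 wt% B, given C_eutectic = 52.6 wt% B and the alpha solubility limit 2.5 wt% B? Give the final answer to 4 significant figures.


f_primary = (C_e - C0) / (C_e - C_alpha_max)
f_primary = (52.6 - 5.3) / (52.6 - 2.5)
f_primary = 0.944112
f_eutectic = 1 - 0.944112 = 0.05589


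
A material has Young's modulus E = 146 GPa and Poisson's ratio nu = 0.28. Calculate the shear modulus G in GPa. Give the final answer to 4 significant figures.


G = E / (2*(1+nu))
G = 146 / (2*(1+0.28))
G = 57.03 GPa


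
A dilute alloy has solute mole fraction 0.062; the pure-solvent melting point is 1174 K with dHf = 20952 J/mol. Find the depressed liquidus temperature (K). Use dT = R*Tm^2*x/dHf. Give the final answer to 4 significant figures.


dT = R*Tm^2*x / dHf
dT = 8.314 * 1174^2 * 0.062 / 20952
dT = 33.9088 K
T_new = 1174 - 33.9088 = 1140 K


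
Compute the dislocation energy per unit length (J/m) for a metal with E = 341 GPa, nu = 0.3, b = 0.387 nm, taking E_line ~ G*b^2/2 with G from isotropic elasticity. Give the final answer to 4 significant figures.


Step 1: G = E / (2*(1+nu))
G = 341 / (2*(1+0.3)) = 131.154 GPa = 1.31154e+11 Pa
Step 2: E_line = G*b^2/2
b = 0.387 nm = 3.87e-10 m
E_line = 0.5 * 1.31154e+11 * (3.87e-10)^2 = 9.821e-09 J/m


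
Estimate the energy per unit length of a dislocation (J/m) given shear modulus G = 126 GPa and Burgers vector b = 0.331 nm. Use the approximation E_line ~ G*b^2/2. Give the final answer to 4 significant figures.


E = G*b^2/2
b = 0.331 nm = 3.31e-10 m
G = 126 GPa = 1.26e+11 Pa
E = 0.5 * 1.26e+11 * (3.31e-10)^2
E = 6.902e-09 J/m


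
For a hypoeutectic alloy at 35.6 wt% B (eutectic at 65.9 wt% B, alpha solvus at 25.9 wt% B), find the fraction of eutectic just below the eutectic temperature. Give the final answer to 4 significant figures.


f_primary = (C_e - C0) / (C_e - C_alpha_max)
f_primary = (65.9 - 35.6) / (65.9 - 25.9)
f_primary = 0.7575
f_eutectic = 1 - 0.7575 = 0.2425


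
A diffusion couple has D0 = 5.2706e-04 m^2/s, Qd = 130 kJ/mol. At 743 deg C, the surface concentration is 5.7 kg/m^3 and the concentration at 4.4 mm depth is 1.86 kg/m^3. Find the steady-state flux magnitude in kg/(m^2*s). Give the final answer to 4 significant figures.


Step 1: D = D0 * exp(-Qd/(R*T))
T = 743 + 273.15 = 1016.15 K
D = 5.2706e-04 * exp(-130e3 / (8.314 * 1016.15)) = 1.09406e-10 m^2/s
Step 2: J = D * (C1 - C2) / dx
J = 1.09406e-10 * (5.7 - 1.86) / 4.4e-03
J = 9.548e-08 kg/(m^2*s)


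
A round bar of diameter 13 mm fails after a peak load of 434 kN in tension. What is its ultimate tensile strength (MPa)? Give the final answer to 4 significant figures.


A0 = pi*(d/2)^2 = pi*(13/2)^2 = 132.732 mm^2
UTS = F_max / A0 = 434*1000 / 132.732
UTS = 3270 MPa


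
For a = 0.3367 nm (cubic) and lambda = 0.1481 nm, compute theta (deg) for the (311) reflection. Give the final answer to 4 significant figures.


d = a / sqrt(h^2+k^2+l^2)
d = 0.3367 / sqrt(11) = 0.101519 nm
lambda = 2*d*sin(theta)  =>  sin(theta) = lambda / (2*d)
sin(theta) = 0.1481 / (2 * 0.101519) = 0.729421
theta = 46.84 deg


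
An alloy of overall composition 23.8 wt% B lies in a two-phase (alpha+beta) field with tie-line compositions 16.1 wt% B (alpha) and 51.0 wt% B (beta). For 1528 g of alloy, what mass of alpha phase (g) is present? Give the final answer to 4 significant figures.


f_alpha = (C_beta - C0) / (C_beta - C_alpha)
f_alpha = (51.0 - 23.8) / (51.0 - 16.1) = 0.77937
m_alpha = f_alpha * m_total = 0.77937 * 1528 = 1191 g


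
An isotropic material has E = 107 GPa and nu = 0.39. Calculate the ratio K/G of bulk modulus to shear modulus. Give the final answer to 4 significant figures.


G = E / (2*(1+nu))
G = 107 / (2*(1+0.39)) = 38.4892 GPa
K = E / (3*(1-2*nu))
K = 107 / (3*(1-2*0.39)) = 162.121 GPa
K/G = 162.121 / 38.4892 = 4.212


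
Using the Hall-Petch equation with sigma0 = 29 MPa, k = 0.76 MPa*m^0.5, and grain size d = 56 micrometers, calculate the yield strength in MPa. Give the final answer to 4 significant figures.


sigma_y = sigma0 + k / sqrt(d)
d = 56 um = 5.6e-05 m
sigma_y = 29 + 0.76 / sqrt(5.6e-05)
sigma_y = 130.6 MPa


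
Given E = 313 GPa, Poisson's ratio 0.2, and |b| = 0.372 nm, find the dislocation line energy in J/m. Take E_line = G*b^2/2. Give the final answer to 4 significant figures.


Step 1: G = E / (2*(1+nu))
G = 313 / (2*(1+0.2)) = 130.417 GPa = 1.30417e+11 Pa
Step 2: E_line = G*b^2/2
b = 0.372 nm = 3.72e-10 m
E_line = 0.5 * 1.30417e+11 * (3.72e-10)^2 = 9.024e-09 J/m


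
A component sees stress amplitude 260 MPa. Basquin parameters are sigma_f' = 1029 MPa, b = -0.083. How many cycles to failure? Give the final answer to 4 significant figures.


sigma_a = sigma_f' * (2*Nf)^b
2*Nf = (sigma_a / sigma_f')^(1/b)
2*Nf = (260 / 1029)^(1/-0.083)
2*Nf = 1.57796e+07
Nf = 7.89e+06 cycles


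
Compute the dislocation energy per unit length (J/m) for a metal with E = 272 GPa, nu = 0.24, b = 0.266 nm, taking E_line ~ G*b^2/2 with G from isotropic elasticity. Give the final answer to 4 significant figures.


Step 1: G = E / (2*(1+nu))
G = 272 / (2*(1+0.24)) = 109.677 GPa = 1.09677e+11 Pa
Step 2: E_line = G*b^2/2
b = 0.266 nm = 2.66e-10 m
E_line = 0.5 * 1.09677e+11 * (2.66e-10)^2 = 3.88e-09 J/m


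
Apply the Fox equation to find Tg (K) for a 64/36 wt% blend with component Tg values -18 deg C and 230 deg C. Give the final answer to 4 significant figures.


1/Tg = w1/Tg1 + w2/Tg2 (in Kelvin)
Tg1 = 255.15 K, Tg2 = 503.15 K
1/Tg = 0.64/255.15 + 0.36/503.15
Tg = 310.2 K


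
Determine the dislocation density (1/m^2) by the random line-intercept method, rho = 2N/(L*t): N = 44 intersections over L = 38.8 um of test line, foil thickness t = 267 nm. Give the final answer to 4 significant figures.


rho = 2N / (L * t)
L = 38.8 um = 3.88e-05 m, t = 267 nm = 2.67e-07 m
rho = 2 * 44 / (3.88e-05 * 2.67e-07)
rho = 8.495e+12 1/m^2


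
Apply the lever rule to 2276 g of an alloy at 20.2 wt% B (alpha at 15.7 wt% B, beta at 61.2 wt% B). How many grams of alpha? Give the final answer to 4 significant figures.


f_alpha = (C_beta - C0) / (C_beta - C_alpha)
f_alpha = (61.2 - 20.2) / (61.2 - 15.7) = 0.901099
m_alpha = f_alpha * m_total = 0.901099 * 2276 = 2051 g


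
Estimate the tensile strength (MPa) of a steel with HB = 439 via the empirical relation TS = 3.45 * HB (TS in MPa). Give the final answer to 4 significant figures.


TS (MPa) = 3.45 * HB
TS = 3.45 * 439
TS = 1515 MPa


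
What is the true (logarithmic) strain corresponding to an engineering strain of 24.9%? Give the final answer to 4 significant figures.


epsilon_true = ln(1 + epsilon_eng)
epsilon_true = ln(1 + 0.249)
epsilon_true = 0.2223


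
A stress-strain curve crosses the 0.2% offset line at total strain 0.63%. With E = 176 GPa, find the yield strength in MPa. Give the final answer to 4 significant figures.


Offset strain = 0.002
Elastic strain at yield = total_strain - offset = 6.3e-03 - 0.002 = 4.3e-03
sigma_y = E * elastic_strain = 176000 * 4.3e-03
sigma_y = 756.8 MPa


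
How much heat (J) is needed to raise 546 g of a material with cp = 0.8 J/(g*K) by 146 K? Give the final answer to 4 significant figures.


Q = m * cp * dT
Q = 546 * 0.8 * 146
Q = 63770 J


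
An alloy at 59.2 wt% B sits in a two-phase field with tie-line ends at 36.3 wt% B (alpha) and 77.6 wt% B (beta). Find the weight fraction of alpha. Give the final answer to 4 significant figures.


f_alpha = (C_beta - C0) / (C_beta - C_alpha)
f_alpha = (77.6 - 59.2) / (77.6 - 36.3)
f_alpha = 0.4455


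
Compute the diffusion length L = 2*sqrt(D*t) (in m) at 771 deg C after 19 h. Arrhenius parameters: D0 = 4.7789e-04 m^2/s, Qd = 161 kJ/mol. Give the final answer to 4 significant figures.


Step 1: D = D0 * exp(-Qd/(R*T))
T = 1044.15 K
D = 4.7789e-04 * exp(-161e3 / (8.314 * 1044.15)) = 4.21553e-12 m^2/s
Step 2: L = 2*sqrt(D*t)
t = 19 h = 68400 s
L = 2*sqrt(4.21553e-12 * 68400) = 1.074e-03 m


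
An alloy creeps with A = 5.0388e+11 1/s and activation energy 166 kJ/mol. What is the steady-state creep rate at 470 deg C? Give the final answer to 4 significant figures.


rate = A * exp(-Q / (R*T))
T = 470 + 273.15 = 743.15 K
rate = 5.0388e+11 * exp(-166e3 / (8.314 * 743.15))
rate = 1.082 1/s


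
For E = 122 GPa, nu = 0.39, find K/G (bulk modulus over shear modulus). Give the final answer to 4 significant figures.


G = E / (2*(1+nu))
G = 122 / (2*(1+0.39)) = 43.8849 GPa
K = E / (3*(1-2*nu))
K = 122 / (3*(1-2*0.39)) = 184.848 GPa
K/G = 184.848 / 43.8849 = 4.212


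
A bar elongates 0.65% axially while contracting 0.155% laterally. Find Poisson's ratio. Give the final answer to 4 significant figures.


nu = -epsilon_lat / epsilon_axial
Lateral strain is contraction (negative), so using magnitudes:
nu = 0.155 / 0.65
nu = 0.2385


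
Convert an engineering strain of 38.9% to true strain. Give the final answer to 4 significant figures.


epsilon_true = ln(1 + epsilon_eng)
epsilon_true = ln(1 + 0.389)
epsilon_true = 0.3286


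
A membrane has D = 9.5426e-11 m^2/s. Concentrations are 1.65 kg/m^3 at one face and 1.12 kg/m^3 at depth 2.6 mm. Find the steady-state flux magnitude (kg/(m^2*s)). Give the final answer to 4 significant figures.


J = -D * (dC/dx) = D * (C1 - C2) / dx
J = 9.5426e-11 * (1.65 - 1.12) / 2.6e-03
J = 1.945e-08 kg/(m^2*s)


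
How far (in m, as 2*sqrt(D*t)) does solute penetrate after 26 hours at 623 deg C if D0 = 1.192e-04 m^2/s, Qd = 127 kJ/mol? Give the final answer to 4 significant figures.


Step 1: D = D0 * exp(-Qd/(R*T))
T = 896.15 K
D = 1.192e-04 * exp(-127e3 / (8.314 * 896.15)) = 4.7147e-12 m^2/s
Step 2: L = 2*sqrt(D*t)
t = 26 h = 93600 s
L = 2*sqrt(4.7147e-12 * 93600) = 1.329e-03 m


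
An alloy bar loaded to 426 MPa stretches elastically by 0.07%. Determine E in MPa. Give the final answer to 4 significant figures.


E = sigma / epsilon
epsilon = 0.07% = 7e-04
E = 426 / 7e-04
E = 608600 MPa


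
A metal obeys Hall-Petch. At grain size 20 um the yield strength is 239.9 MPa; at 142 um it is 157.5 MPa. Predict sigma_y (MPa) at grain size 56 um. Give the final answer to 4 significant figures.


sigma_y = sigma0 + k / sqrt(d)
1/sqrt(d1) = 1/sqrt(2e-05) = 223.607;  1/sqrt(d2) = 83.9181
k = (sigma1 - sigma2) / (1/sqrt(d1) - 1/sqrt(d2)) = (239.9 - 157.5) / (223.607 - 83.9181) = 0.589883 MPa*m^0.5
sigma0 = sigma1 - k/sqrt(d1) = 239.9 - 0.589883*223.607 = 107.998 MPa
sigma_y(d3) = 107.998 + 0.589883 / sqrt(5.6e-05) = 186.8 MPa


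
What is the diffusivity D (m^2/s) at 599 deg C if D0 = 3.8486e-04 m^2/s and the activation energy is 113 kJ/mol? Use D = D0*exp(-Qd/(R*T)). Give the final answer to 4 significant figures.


D = D0 * exp(-Qd / (R*T))
T = 872.15 K
D = 3.8486e-04 * exp(-113e3 / (8.314 * 872.15))
D = 6.566e-11 m^2/s


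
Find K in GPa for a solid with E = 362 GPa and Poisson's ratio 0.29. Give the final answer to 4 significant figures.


K = E / (3*(1-2*nu))
K = 362 / (3*(1-2*0.29))
K = 287.3 GPa


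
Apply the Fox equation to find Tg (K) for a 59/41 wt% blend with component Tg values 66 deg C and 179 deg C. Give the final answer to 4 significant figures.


1/Tg = w1/Tg1 + w2/Tg2 (in Kelvin)
Tg1 = 339.15 K, Tg2 = 452.15 K
1/Tg = 0.59/339.15 + 0.41/452.15
Tg = 377.9 K


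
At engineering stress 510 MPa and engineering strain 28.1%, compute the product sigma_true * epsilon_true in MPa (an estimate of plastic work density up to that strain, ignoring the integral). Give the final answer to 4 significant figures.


sigma_true = sigma_eng * (1 + epsilon_eng)
sigma_true = 510 * (1 + 0.281) = 653.31 MPa
epsilon_true = ln(1 + epsilon_eng)
epsilon_true = ln(1 + 0.281) = 0.247641
sigma_true * epsilon_true = 653.31 * 0.247641 = 161.8 MPa


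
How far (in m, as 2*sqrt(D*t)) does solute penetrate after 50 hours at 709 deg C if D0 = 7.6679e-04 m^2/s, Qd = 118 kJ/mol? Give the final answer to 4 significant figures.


Step 1: D = D0 * exp(-Qd/(R*T))
T = 982.15 K
D = 7.6679e-04 * exp(-118e3 / (8.314 * 982.15)) = 4.06201e-10 m^2/s
Step 2: L = 2*sqrt(D*t)
t = 50 h = 180000 s
L = 2*sqrt(4.06201e-10 * 180000) = 0.0171 m


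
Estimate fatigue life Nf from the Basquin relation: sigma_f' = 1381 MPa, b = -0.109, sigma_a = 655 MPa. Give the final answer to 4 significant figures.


sigma_a = sigma_f' * (2*Nf)^b
2*Nf = (sigma_a / sigma_f')^(1/b)
2*Nf = (655 / 1381)^(1/-0.109)
2*Nf = 937.649
Nf = 468.8 cycles


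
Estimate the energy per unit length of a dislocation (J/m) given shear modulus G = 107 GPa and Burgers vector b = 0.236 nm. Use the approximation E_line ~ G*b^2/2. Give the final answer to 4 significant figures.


E = G*b^2/2
b = 0.236 nm = 2.36e-10 m
G = 107 GPa = 1.07e+11 Pa
E = 0.5 * 1.07e+11 * (2.36e-10)^2
E = 2.98e-09 J/m


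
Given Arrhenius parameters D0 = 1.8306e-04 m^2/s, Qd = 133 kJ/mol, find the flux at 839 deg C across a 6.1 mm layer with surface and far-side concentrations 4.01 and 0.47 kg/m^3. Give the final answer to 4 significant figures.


Step 1: D = D0 * exp(-Qd/(R*T))
T = 839 + 273.15 = 1112.15 K
D = 1.8306e-04 * exp(-133e3 / (8.314 * 1112.15)) = 1.03686e-10 m^2/s
Step 2: J = D * (C1 - C2) / dx
J = 1.03686e-10 * (4.01 - 0.47) / 6.1e-03
J = 6.017e-08 kg/(m^2*s)


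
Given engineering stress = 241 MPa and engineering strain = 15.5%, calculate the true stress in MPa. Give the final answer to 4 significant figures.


sigma_true = sigma_eng * (1 + epsilon_eng)
sigma_true = 241 * (1 + 0.155)
sigma_true = 278.4 MPa


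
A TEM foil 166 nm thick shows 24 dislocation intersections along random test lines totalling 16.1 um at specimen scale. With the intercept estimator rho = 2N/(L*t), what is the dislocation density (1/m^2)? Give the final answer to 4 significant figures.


rho = 2N / (L * t)
L = 16.1 um = 1.61e-05 m, t = 166 nm = 1.66e-07 m
rho = 2 * 24 / (1.61e-05 * 1.66e-07)
rho = 1.796e+13 1/m^2


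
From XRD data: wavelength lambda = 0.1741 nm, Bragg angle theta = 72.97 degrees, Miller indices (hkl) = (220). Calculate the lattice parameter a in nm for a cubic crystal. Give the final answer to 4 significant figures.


d = lambda / (2*sin(theta))
d = 0.1741 / (2*sin(72.97 deg))
d = 0.0910421 nm
a = d * sqrt(h^2+k^2+l^2) = 0.0910421 * sqrt(8)
a = 0.2575 nm


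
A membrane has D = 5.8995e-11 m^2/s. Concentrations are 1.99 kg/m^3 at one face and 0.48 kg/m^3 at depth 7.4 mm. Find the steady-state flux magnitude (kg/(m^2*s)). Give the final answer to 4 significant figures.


J = -D * (dC/dx) = D * (C1 - C2) / dx
J = 5.8995e-11 * (1.99 - 0.48) / 7.4e-03
J = 1.204e-08 kg/(m^2*s)


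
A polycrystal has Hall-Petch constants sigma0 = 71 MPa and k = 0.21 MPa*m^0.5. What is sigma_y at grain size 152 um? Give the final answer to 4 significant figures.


sigma_y = sigma0 + k / sqrt(d)
d = 152 um = 1.52e-04 m
sigma_y = 71 + 0.21 / sqrt(1.52e-04)
sigma_y = 88.03 MPa


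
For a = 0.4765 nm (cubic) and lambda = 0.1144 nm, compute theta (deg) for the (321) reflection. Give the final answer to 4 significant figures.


d = a / sqrt(h^2+k^2+l^2)
d = 0.4765 / sqrt(14) = 0.12735 nm
lambda = 2*d*sin(theta)  =>  sin(theta) = lambda / (2*d)
sin(theta) = 0.1144 / (2 * 0.12735) = 0.449156
theta = 26.69 deg


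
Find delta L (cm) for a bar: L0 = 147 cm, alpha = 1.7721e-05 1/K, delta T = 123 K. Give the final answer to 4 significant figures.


dL = L0 * alpha * dT
dL = 147 * 1.7721e-05 * 123
dL = 0.3204 cm


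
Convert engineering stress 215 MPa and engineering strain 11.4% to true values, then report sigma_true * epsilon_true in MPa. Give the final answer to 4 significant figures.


sigma_true = sigma_eng * (1 + epsilon_eng)
sigma_true = 215 * (1 + 0.114) = 239.51 MPa
epsilon_true = ln(1 + epsilon_eng)
epsilon_true = ln(1 + 0.114) = 0.107957
sigma_true * epsilon_true = 239.51 * 0.107957 = 25.86 MPa


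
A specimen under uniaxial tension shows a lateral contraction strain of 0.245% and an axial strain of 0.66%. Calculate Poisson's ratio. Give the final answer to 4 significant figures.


nu = -epsilon_lat / epsilon_axial
Lateral strain is contraction (negative), so using magnitudes:
nu = 0.245 / 0.66
nu = 0.3712


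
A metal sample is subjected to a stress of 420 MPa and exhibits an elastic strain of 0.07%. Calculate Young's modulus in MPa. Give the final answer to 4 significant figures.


E = sigma / epsilon
epsilon = 0.07% = 7e-04
E = 420 / 7e-04
E = 600000 MPa


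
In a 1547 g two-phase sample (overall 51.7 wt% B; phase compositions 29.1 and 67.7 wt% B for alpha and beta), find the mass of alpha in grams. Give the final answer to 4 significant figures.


f_alpha = (C_beta - C0) / (C_beta - C_alpha)
f_alpha = (67.7 - 51.7) / (67.7 - 29.1) = 0.414508
m_alpha = f_alpha * m_total = 0.414508 * 1547 = 641.2 g


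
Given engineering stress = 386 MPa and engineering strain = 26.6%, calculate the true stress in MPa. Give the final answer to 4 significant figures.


sigma_true = sigma_eng * (1 + epsilon_eng)
sigma_true = 386 * (1 + 0.266)
sigma_true = 488.7 MPa


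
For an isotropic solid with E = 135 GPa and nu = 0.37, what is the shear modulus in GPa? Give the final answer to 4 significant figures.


G = E / (2*(1+nu))
G = 135 / (2*(1+0.37))
G = 49.27 GPa


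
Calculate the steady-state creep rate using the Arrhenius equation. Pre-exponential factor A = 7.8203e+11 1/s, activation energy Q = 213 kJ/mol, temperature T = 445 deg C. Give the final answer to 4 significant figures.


rate = A * exp(-Q / (R*T))
T = 445 + 273.15 = 718.15 K
rate = 7.8203e+11 * exp(-213e3 / (8.314 * 718.15))
rate = 2.513e-04 1/s


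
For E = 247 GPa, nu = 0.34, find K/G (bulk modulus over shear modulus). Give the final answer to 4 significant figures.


G = E / (2*(1+nu))
G = 247 / (2*(1+0.34)) = 92.1642 GPa
K = E / (3*(1-2*nu))
K = 247 / (3*(1-2*0.34)) = 257.292 GPa
K/G = 257.292 / 92.1642 = 2.792


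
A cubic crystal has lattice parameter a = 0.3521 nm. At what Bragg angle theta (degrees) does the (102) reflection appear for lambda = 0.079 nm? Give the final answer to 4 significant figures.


d = a / sqrt(h^2+k^2+l^2)
d = 0.3521 / sqrt(5) = 0.157464 nm
lambda = 2*d*sin(theta)  =>  sin(theta) = lambda / (2*d)
sin(theta) = 0.079 / (2 * 0.157464) = 0.250851
theta = 14.53 deg


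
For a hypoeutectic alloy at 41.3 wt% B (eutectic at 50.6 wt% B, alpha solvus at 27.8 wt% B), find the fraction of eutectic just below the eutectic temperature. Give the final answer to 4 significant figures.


f_primary = (C_e - C0) / (C_e - C_alpha_max)
f_primary = (50.6 - 41.3) / (50.6 - 27.8)
f_primary = 0.407895
f_eutectic = 1 - 0.407895 = 0.5921


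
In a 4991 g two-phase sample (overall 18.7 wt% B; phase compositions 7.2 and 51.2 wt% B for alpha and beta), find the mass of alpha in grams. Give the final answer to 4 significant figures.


f_alpha = (C_beta - C0) / (C_beta - C_alpha)
f_alpha = (51.2 - 18.7) / (51.2 - 7.2) = 0.738636
m_alpha = f_alpha * m_total = 0.738636 * 4991 = 3687 g


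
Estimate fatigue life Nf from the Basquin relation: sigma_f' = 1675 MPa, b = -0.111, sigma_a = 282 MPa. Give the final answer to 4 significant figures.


sigma_a = sigma_f' * (2*Nf)^b
2*Nf = (sigma_a / sigma_f')^(1/b)
2*Nf = (282 / 1675)^(1/-0.111)
2*Nf = 9.35109e+06
Nf = 4.676e+06 cycles


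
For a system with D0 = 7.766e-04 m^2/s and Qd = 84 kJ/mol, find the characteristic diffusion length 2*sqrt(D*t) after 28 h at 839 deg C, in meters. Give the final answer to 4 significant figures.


Step 1: D = D0 * exp(-Qd/(R*T))
T = 1112.15 K
D = 7.766e-04 * exp(-84e3 / (8.314 * 1112.15)) = 8.80653e-08 m^2/s
Step 2: L = 2*sqrt(D*t)
t = 28 h = 100800 s
L = 2*sqrt(8.80653e-08 * 100800) = 0.1884 m


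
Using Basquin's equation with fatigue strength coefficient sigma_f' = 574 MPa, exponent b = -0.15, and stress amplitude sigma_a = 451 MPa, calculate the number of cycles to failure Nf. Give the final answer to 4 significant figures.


sigma_a = sigma_f' * (2*Nf)^b
2*Nf = (sigma_a / sigma_f')^(1/b)
2*Nf = (451 / 574)^(1/-0.15)
2*Nf = 4.99155
Nf = 2.496 cycles


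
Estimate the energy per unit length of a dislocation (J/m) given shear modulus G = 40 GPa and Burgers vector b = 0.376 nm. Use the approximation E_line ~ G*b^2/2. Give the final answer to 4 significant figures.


E = G*b^2/2
b = 0.376 nm = 3.76e-10 m
G = 40 GPa = 4e+10 Pa
E = 0.5 * 4e+10 * (3.76e-10)^2
E = 2.828e-09 J/m


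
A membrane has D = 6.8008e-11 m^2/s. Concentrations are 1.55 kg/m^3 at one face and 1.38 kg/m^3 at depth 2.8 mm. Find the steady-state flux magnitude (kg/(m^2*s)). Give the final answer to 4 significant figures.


J = -D * (dC/dx) = D * (C1 - C2) / dx
J = 6.8008e-11 * (1.55 - 1.38) / 2.8e-03
J = 4.129e-09 kg/(m^2*s)


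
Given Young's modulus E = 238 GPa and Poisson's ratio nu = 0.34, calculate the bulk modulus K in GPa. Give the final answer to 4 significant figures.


K = E / (3*(1-2*nu))
K = 238 / (3*(1-2*0.34))
K = 247.9 GPa


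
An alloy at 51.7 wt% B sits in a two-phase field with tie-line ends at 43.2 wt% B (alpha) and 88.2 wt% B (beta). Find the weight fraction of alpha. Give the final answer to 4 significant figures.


f_alpha = (C_beta - C0) / (C_beta - C_alpha)
f_alpha = (88.2 - 51.7) / (88.2 - 43.2)
f_alpha = 0.8111


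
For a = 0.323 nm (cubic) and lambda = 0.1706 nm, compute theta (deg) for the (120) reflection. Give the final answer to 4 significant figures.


d = a / sqrt(h^2+k^2+l^2)
d = 0.323 / sqrt(5) = 0.14445 nm
lambda = 2*d*sin(theta)  =>  sin(theta) = lambda / (2*d)
sin(theta) = 0.1706 / (2 * 0.14445) = 0.590516
theta = 36.19 deg


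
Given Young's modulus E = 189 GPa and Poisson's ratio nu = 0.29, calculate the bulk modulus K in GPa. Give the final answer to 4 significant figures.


K = E / (3*(1-2*nu))
K = 189 / (3*(1-2*0.29))
K = 150 GPa


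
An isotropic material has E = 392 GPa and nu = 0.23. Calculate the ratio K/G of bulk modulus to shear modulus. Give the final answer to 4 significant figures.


G = E / (2*(1+nu))
G = 392 / (2*(1+0.23)) = 159.35 GPa
K = E / (3*(1-2*nu))
K = 392 / (3*(1-2*0.23)) = 241.975 GPa
K/G = 241.975 / 159.35 = 1.519


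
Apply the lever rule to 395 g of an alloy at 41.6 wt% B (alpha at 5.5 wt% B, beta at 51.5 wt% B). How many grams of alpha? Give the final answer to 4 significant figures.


f_alpha = (C_beta - C0) / (C_beta - C_alpha)
f_alpha = (51.5 - 41.6) / (51.5 - 5.5) = 0.215217
m_alpha = f_alpha * m_total = 0.215217 * 395 = 85.01 g


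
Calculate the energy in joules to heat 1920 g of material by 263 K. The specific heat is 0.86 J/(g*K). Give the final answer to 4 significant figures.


Q = m * cp * dT
Q = 1920 * 0.86 * 263
Q = 434300 J


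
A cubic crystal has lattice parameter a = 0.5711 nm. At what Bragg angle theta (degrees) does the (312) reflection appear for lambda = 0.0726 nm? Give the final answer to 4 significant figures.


d = a / sqrt(h^2+k^2+l^2)
d = 0.5711 / sqrt(14) = 0.152633 nm
lambda = 2*d*sin(theta)  =>  sin(theta) = lambda / (2*d)
sin(theta) = 0.0726 / (2 * 0.152633) = 0.237826
theta = 13.76 deg


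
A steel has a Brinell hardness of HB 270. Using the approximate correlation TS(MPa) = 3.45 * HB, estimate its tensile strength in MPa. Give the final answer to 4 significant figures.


TS (MPa) = 3.45 * HB
TS = 3.45 * 270
TS = 931.5 MPa


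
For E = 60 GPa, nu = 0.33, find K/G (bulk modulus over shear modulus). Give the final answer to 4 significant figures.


G = E / (2*(1+nu))
G = 60 / (2*(1+0.33)) = 22.5564 GPa
K = E / (3*(1-2*nu))
K = 60 / (3*(1-2*0.33)) = 58.8235 GPa
K/G = 58.8235 / 22.5564 = 2.608


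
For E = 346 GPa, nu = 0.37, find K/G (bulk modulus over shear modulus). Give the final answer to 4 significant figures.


G = E / (2*(1+nu))
G = 346 / (2*(1+0.37)) = 126.277 GPa
K = E / (3*(1-2*nu))
K = 346 / (3*(1-2*0.37)) = 443.59 GPa
K/G = 443.59 / 126.277 = 3.513


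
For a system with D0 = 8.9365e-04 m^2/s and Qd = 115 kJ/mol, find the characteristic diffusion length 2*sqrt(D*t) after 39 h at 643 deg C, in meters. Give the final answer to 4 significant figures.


Step 1: D = D0 * exp(-Qd/(R*T))
T = 916.15 K
D = 8.9365e-04 * exp(-115e3 / (8.314 * 916.15)) = 2.47835e-10 m^2/s
Step 2: L = 2*sqrt(D*t)
t = 39 h = 140400 s
L = 2*sqrt(2.47835e-10 * 140400) = 0.0118 m


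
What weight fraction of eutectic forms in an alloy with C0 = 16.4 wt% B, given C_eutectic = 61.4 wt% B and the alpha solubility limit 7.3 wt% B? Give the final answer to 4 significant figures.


f_primary = (C_e - C0) / (C_e - C_alpha_max)
f_primary = (61.4 - 16.4) / (61.4 - 7.3)
f_primary = 0.831793
f_eutectic = 1 - 0.831793 = 0.1682
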